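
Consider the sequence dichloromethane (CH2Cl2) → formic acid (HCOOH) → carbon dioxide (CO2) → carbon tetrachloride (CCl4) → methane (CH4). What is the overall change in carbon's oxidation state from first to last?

-4

Carbon oxidation states along the series — dichloromethane: 0, formic acid: +2, carbon dioxide: +4, carbon tetrachloride: +4, methane: -4.
Net change = -4 − (0) = -4.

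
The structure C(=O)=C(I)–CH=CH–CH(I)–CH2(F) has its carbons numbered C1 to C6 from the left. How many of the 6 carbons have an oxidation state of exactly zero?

1

Tallying each carbon's bonds:
C1: 2C, 2O → 0 + 2 = +2
C2: 3C, 1I → 0 + 1 = +1
C3: 3C, 1H → 0 − 1 = -1
C4: 3C, 1H → 0 − 1 = -1
C5: 2C, 1H, 1I → 0 − 1 + 1 = 0
C6: 1C, 2H, 1F → 0 − 2 + 1 = -1
1 carbon (C5) meets the condition.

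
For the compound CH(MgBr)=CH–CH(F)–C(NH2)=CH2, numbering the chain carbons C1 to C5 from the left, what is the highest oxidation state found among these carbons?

+1

Tallying each carbon's bonds:
C1: 2C, 1H, 1Mg → 0 − 1 − 1 = -2
C2: 3C, 1H → 0 − 1 = -1
C3: 2C, 1H, 1F → 0 − 1 + 1 = 0
C4: 3C, 1N → 0 + 1 = +1
C5: 2C, 2H → 0 − 2 = -2
The highest value is +1.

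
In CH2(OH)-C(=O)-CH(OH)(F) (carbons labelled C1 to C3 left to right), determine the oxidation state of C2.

+2

Bonds to more-electronegative neighbours contribute +1 each, bonds to H or metals contribute −1 each, and C–C bonds contribute 0.
C2 has one bond to C (0), one bond to C (0), a double bond to O (2×+1 = +2).
Oxidation state = 0 + 0 + 2 = +2.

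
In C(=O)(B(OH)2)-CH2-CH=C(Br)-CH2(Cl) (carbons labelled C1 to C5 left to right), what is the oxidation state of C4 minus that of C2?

+3

C4: 3C, 1Br → 0 + 1 = +1
C2: 2C, 2H → 0 − 2 = -2
Difference: +1 − (-2) = +3.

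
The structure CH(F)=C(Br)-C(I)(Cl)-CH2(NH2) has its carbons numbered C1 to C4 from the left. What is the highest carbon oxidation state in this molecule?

Tallying each carbon's bonds:
C1: 2C, 1H, 1F → 0 − 1 + 1 = 0
C2: 3C, 1Br → 0 + 1 = +1
C3: 2C, 1Cl, 1I → 0 + 1 + 1 = +2
C4: 1C, 2H, 1N → 0 − 2 + 1 = -1
The highest value is +2.

+2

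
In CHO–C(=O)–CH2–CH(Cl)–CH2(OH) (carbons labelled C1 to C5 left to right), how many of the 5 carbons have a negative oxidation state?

Bonds to more-electronegative neighbours contribute +1 each, bonds to H or metals contribute −1 each, and C–C bonds contribute 0. Tallying each carbon:
C1: 1C, 1H, 2O → 0 − 1 + 2 = +1
C2: 2C, 2O → 0 + 2 = +2
C3: 2C, 2H → 0 − 2 = -2
C4: 2C, 1H, 1Cl → 0 − 1 + 1 = 0
C5: 1C, 2H, 1O → 0 − 2 + 1 = -1
2 carbons (C3, C5) meet the condition.

2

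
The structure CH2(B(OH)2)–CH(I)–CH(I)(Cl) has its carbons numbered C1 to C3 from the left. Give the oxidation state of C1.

-3

C1 has one bond to C (0), one bond to H (-1), one bond to B (-1), one bond to H (-1).
Oxidation state = 0 − 1 − 1 − 1 = -3.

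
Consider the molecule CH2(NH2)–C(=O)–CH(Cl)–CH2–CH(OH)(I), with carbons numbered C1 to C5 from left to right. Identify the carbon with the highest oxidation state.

Bonds to more-electronegative neighbours contribute +1 each, bonds to H or metals contribute −1 each, and C–C bonds contribute 0. Tallying each carbon:
C1: 1C, 2H, 1N → 0 − 2 + 1 = -1
C2: 2C, 2O → 0 + 2 = +2
C3: 2C, 1H, 1Cl → 0 − 1 + 1 = 0
C4: 2C, 2H → 0 − 2 = -2
C5: 1C, 1H, 1O, 1I → 0 − 1 + 1 + 1 = +1
The most oxidised carbon is C2 at +2.

C2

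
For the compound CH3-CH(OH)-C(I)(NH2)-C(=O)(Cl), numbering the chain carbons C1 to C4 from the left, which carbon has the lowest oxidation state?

C1

Bonds to more-electronegative neighbours contribute +1 each, bonds to H or metals contribute −1 each, and C–C bonds contribute 0. Tallying each carbon:
C1: 1C, 3H → 0 − 3 = -3
C2: 2C, 1H, 1O → 0 − 1 + 1 = 0
C3: 2C, 1N, 1I → 0 + 1 + 1 = +2
C4: 1C, 2O, 1Cl → 0 + 2 + 1 = +3
The most reduced carbon is C1 at -3.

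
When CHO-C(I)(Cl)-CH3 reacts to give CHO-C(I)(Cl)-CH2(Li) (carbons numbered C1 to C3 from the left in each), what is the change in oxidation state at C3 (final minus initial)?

Before: C3 has 1 bond to C, 3 bonds to H → oxidation state -3.
After: C3 has 1 bond to C, 2 bonds to H, 1 bond to Li → oxidation state -3.
Δ = -3 − (-3) = 0, so no net redox change at C3.

0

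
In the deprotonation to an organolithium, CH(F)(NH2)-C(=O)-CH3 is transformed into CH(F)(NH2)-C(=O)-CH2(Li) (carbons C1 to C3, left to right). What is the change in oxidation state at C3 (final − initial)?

0

Before: C3 has 1 bond to C, 3 bonds to H → oxidation state -3.
After: C3 has 1 bond to C, 2 bonds to H, 1 bond to Li → oxidation state -3.
Δ = -3 − (-3) = 0, so no net redox change at C3.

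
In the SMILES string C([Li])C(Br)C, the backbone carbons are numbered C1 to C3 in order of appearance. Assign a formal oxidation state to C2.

C2 has one bond to C (0), one bond to C (0), one bond to Br (+1), one bond to H (-1).
Oxidation state = 0 + 0 + 1 − 1 = 0.

0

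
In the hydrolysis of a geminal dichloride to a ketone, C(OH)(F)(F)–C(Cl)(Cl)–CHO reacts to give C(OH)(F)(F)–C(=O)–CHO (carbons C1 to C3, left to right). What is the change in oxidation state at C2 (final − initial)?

Before: C2 has 2 bonds to C, 2 bonds to Cl → oxidation state +2.
After: C2 has 2 bonds to C, 2 bonds to O → oxidation state +2.
Δ = +2 − (+2) = 0, so no net redox change at C2.

0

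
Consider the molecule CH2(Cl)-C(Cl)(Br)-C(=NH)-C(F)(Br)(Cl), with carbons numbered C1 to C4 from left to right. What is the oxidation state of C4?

Bonds to more-electronegative neighbours contribute +1 each, bonds to H or metals contribute −1 each, and C–C bonds contribute 0.
C4 has one bond to C (0), one bond to F (+1), one bond to Br (+1), one bond to Cl (+1).
Oxidation state = 0 + 1 + 1 + 1 = +3.

+3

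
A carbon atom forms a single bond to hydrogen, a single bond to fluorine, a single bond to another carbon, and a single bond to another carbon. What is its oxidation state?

The carbon has one bond to C (0), one bond to C (0), one bond to H (-1), one bond to F (+1).
Oxidation state = 0 + 0 − 1 + 1 = 0.

0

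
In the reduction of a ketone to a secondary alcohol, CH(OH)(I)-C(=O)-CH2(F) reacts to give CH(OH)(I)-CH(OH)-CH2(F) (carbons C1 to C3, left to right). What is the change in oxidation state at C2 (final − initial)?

Before: C2 has 2 bonds to C, 2 bonds to O → oxidation state +2.
After: C2 has 2 bonds to C, 1 bond to H, 1 bond to O → oxidation state 0.
Δ = 0 − (+2) = -2, so this is a reduction at C2.

-2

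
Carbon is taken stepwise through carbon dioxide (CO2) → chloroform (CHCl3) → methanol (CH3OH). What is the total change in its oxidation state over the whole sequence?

Carbon oxidation states along the series — carbon dioxide: +4, chloroform: +2, methanol: -2.
Net change = -2 − (+4) = -6.

-6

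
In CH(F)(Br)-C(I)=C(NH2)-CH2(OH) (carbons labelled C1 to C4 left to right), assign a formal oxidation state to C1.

+1

Each bond to a more electronegative atom (O, N, halogen) counts +1, each bond to a less electronegative atom (H, metal, B, Si) counts −1, and each C–C bond counts 0.
C1 has one bond to C (0), one bond to F (+1), one bond to Br (+1), one bond to H (-1).
Oxidation state = 0 + 1 + 1 − 1 = +1.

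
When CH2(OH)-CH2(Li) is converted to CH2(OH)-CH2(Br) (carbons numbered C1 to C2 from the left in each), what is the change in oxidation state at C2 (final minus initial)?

Before: C2 has 1 bond to C, 2 bonds to H, 1 bond to Li → oxidation state -3.
After: C2 has 1 bond to C, 2 bonds to H, 1 bond to Br → oxidation state -1.
Δ = -1 − (-3) = +2, so this is an oxidation at C2.

+2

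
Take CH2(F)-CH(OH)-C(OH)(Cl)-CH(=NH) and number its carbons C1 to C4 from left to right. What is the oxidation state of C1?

Count +1 for every bond to an atom more electronegative than carbon and −1 for every bond to one less electronegative; C–C bonds are 0.
C1 has one bond to C (0), one bond to H (-1), one bond to F (+1), one bond to H (-1).
Oxidation state = 0 − 1 + 1 − 1 = -1.

-1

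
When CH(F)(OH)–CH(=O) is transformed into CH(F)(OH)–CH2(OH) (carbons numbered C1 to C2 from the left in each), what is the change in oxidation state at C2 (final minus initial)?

Before: C2 has 1 bond to C, 1 bond to H, 2 bonds to O → oxidation state +1.
After: C2 has 1 bond to C, 2 bonds to H, 1 bond to O → oxidation state -1.
Δ = -1 − (+1) = -2, so this is a reduction at C2.

-2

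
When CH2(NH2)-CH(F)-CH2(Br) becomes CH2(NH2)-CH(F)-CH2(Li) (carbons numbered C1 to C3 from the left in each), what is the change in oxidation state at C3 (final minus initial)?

Before: C3 has 1 bond to C, 2 bonds to H, 1 bond to Br → oxidation state -1.
After: C3 has 1 bond to C, 2 bonds to H, 1 bond to Li → oxidation state -3.
Δ = -3 − (-1) = -2, so this is a reduction at C3.

-2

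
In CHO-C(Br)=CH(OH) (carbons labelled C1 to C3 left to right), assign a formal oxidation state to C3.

C3 has a double bond to C (2×0 = 0), one bond to H (-1), one bond to O (+1).
Oxidation state = 0 − 1 + 1 = 0.

0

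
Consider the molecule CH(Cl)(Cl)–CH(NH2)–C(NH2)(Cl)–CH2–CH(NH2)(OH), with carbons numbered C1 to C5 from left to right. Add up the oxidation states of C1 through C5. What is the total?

Assign +1 per bond to O/N/halogen, −1 per bond to H or an electropositive element, and 0 per bond to carbon. Tallying each carbon:
C1: 1C, 1H, 2Cl → 0 − 1 + 2 = +1
C2: 2C, 1H, 1N → 0 − 1 + 1 = 0
C3: 2C, 1N, 1Cl → 0 + 1 + 1 = +2
C4: 2C, 2H → 0 − 2 = -2
C5: 1C, 1H, 1O, 1N → 0 − 1 + 1 + 1 = +1
Sum = +1 + 0 + 2 − 2 + 1 = +2.

+2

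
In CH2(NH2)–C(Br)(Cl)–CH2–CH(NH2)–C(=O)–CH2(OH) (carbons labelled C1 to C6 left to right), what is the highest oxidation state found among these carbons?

+2

Each bond to a more electronegative atom (O, N, halogen) counts +1, each bond to a less electronegative atom (H, metal, B, Si) counts −1, and each C–C bond counts 0. Tallying each carbon:
C1: 1C, 2H, 1N → 0 − 2 + 1 = -1
C2: 2C, 1Cl, 1Br → 0 + 1 + 1 = +2
C3: 2C, 2H → 0 − 2 = -2
C4: 2C, 1H, 1N → 0 − 1 + 1 = 0
C5: 2C, 2O → 0 + 2 = +2
C6: 1C, 2H, 1O → 0 − 2 + 1 = -1
The highest value is +2.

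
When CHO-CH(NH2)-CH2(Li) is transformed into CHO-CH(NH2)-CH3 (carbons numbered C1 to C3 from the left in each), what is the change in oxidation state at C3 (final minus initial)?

0

Before: C3 has 1 bond to C, 2 bonds to H, 1 bond to Li → oxidation state -3.
After: C3 has 1 bond to C, 3 bonds to H → oxidation state -3.
Δ = -3 − (-3) = 0, so no net redox change at C3.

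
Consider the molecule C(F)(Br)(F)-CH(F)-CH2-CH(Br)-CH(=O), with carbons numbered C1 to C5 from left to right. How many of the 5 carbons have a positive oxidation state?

2

Tallying each carbon's bonds:
C1: 1C, 2F, 1Br → 0 + 2 + 1 = +3
C2: 2C, 1H, 1F → 0 − 1 + 1 = 0
C3: 2C, 2H → 0 − 2 = -2
C4: 2C, 1H, 1Br → 0 − 1 + 1 = 0
C5: 1C, 1H, 2O → 0 − 1 + 2 = +1
2 carbons (C1, C5) meet the condition.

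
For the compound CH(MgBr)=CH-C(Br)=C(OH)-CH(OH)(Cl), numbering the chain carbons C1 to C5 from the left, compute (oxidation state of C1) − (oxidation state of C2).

C1: 2C, 1H, 1Mg → 0 − 1 − 1 = -2
C2: 3C, 1H → 0 − 1 = -1
Difference: -2 − (-1) = -1.

-1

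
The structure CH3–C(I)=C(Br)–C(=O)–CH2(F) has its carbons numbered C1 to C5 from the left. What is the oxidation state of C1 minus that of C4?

-5

C1: 1C, 3H → 0 − 3 = -3
C4: 2C, 2O → 0 + 2 = +2
Difference: -3 − (+2) = -5.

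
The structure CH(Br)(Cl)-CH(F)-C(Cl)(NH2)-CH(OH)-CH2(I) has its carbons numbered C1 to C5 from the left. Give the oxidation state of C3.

+2

C3 has one bond to C (0), one bond to C (0), one bond to Cl (+1), one bond to N (+1).
Oxidation state = 0 + 0 + 1 + 1 = +2.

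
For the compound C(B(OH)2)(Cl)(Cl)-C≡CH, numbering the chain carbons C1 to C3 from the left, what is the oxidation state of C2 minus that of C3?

+1

C2: 4C → 0 = 0
C3: 3C, 1H → 0 − 1 = -1
Difference: 0 − (-1) = +1.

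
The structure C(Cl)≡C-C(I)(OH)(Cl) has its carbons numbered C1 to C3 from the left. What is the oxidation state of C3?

C3 has one bond to C (0), one bond to I (+1), one bond to O (+1), one bond to Cl (+1).
Oxidation state = 0 + 1 + 1 + 1 = +3.

+3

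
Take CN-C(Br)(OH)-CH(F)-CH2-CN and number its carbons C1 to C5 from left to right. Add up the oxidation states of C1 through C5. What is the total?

+6

Assign +1 per bond to O/N/halogen, −1 per bond to H or an electropositive element, and 0 per bond to carbon. Tallying each carbon:
C1: 1C, 3N → 0 + 3 = +3
C2: 2C, 1O, 1Br → 0 + 1 + 1 = +2
C3: 2C, 1H, 1F → 0 − 1 + 1 = 0
C4: 2C, 2H → 0 − 2 = -2
C5: 1C, 3N → 0 + 3 = +3
Sum = +3 + 2 + 0 − 2 + 3 = +6.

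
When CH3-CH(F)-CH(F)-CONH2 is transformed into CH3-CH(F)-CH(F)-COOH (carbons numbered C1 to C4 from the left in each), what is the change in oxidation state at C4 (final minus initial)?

Before: C4 has 1 bond to C, 2 bonds to O, 1 bond to N → oxidation state +3.
After: C4 has 1 bond to C, 3 bonds to O → oxidation state +3.
Δ = +3 − (+3) = 0, so no net redox change at C4.

0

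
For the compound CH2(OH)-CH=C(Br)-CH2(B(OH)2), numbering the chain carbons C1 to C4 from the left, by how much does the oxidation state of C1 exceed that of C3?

C1: 1C, 2H, 1O → 0 − 2 + 1 = -1
C3: 3C, 1Br → 0 + 1 = +1
Difference: -1 − (+1) = -2.

-2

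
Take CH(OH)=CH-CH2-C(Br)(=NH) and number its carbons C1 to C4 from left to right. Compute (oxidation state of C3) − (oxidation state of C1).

-2

C3: 2C, 2H → 0 − 2 = -2
C1: 2C, 1H, 1O → 0 − 1 + 1 = 0
Difference: -2 − (0) = -2.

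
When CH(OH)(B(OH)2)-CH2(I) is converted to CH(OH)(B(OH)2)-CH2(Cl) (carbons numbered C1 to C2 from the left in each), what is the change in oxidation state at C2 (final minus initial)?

0

Before: C2 has 1 bond to C, 2 bonds to H, 1 bond to I → oxidation state -1.
After: C2 has 1 bond to C, 2 bonds to H, 1 bond to Cl → oxidation state -1.
Δ = -1 − (-1) = 0, so no net redox change at C2.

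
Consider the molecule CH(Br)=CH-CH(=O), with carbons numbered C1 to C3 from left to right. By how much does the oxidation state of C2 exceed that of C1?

C2: 3C, 1H → 0 − 1 = -1
C1: 2C, 1H, 1Br → 0 − 1 + 1 = 0
Difference: -1 − (0) = -1.

-1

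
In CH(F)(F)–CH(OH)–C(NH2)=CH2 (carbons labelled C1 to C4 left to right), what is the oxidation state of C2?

0

Each bond to a more electronegative atom (O, N, halogen) counts +1, each bond to a less electronegative atom (H, metal, B, Si) counts −1, and each C–C bond counts 0.
C2 has one bond to C (0), one bond to C (0), one bond to O (+1), one bond to H (-1).
Oxidation state = 0 + 0 + 1 − 1 = 0.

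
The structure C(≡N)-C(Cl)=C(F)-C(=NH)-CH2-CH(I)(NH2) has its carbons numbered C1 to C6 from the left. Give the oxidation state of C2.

Each bond to a more electronegative atom (O, N, halogen) counts +1, each bond to a less electronegative atom (H, metal, B, Si) counts −1, and each C–C bond counts 0.
C2 has one bond to C (0), a double bond to C (2×0 = 0), one bond to Cl (+1).
Oxidation state = 0 + 0 + 1 = +1.

+1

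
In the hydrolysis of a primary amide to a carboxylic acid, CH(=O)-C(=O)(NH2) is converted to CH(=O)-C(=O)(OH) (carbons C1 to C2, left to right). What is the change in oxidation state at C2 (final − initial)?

Before: C2 has 1 bond to C, 2 bonds to O, 1 bond to N → oxidation state +3.
After: C2 has 1 bond to C, 3 bonds to O → oxidation state +3.
Δ = +3 − (+3) = 0, so no net redox change at C2.

0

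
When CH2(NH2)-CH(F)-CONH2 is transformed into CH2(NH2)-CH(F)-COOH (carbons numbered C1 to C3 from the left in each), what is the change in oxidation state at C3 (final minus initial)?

0

Before: C3 has 1 bond to C, 2 bonds to O, 1 bond to N → oxidation state +3.
After: C3 has 1 bond to C, 3 bonds to O → oxidation state +3.
Δ = +3 − (+3) = 0, so no net redox change at C3.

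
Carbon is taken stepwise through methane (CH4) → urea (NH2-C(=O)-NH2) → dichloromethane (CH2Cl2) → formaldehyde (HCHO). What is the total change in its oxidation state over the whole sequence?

Carbon oxidation states along the series — methane: -4, urea: +4, dichloromethane: 0, formaldehyde: 0.
Net change = 0 − (-4) = +4.

+4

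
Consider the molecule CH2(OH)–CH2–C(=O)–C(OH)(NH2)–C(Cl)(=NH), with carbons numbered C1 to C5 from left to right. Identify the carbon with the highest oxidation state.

Each bond to a more electronegative atom (O, N, halogen) counts +1, each bond to a less electronegative atom (H, metal, B, Si) counts −1, and each C–C bond counts 0. Tallying each carbon:
C1: 1C, 2H, 1O → 0 − 2 + 1 = -1
C2: 2C, 2H → 0 − 2 = -2
C3: 2C, 2O → 0 + 2 = +2
C4: 2C, 1O, 1N → 0 + 1 + 1 = +2
C5: 1C, 2N, 1Cl → 0 + 2 + 1 = +3
The most oxidised carbon is C5 at +3.

C5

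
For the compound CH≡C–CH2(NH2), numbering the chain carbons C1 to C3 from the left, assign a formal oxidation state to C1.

C1 has a triple bond to C (3×0 = 0), one bond to H (-1).
Oxidation state = 0 − 1 = -1.

-1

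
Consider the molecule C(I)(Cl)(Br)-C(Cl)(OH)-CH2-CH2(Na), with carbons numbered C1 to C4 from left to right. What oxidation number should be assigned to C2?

Each bond to a more electronegative atom (O, N, halogen) counts +1, each bond to a less electronegative atom (H, metal, B, Si) counts −1, and each C–C bond counts 0.
C2 has one bond to C (0), one bond to C (0), one bond to Cl (+1), one bond to O (+1).
Oxidation state = 0 + 0 + 1 + 1 = +2.

+2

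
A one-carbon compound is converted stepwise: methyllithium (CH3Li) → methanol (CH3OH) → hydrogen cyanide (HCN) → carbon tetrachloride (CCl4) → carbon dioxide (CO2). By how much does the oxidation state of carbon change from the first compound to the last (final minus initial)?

+8

Carbon oxidation states along the series — methyllithium: -4, methanol: -2, hydrogen cyanide: +2, carbon tetrachloride: +4, carbon dioxide: +4.
Net change = +4 − (-4) = +8.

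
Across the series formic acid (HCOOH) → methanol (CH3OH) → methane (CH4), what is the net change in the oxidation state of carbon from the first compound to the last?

-6

Carbon oxidation states along the series — formic acid: +2, methanol: -2, methane: -4.
Net change = -4 − (+2) = -6.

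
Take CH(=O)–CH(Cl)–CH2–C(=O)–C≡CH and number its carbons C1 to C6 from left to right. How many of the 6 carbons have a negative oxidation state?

Tallying each carbon's bonds:
C1: 1C, 1H, 2O → 0 − 1 + 2 = +1
C2: 2C, 1H, 1Cl → 0 − 1 + 1 = 0
C3: 2C, 2H → 0 − 2 = -2
C4: 2C, 2O → 0 + 2 = +2
C5: 4C → 0 = 0
C6: 3C, 1H → 0 − 1 = -1
2 carbons (C3, C6) meet the condition.

2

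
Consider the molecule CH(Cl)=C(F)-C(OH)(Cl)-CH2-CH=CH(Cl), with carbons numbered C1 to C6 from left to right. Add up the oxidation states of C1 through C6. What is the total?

0

Tallying each carbon's bonds:
C1: 2C, 1H, 1Cl → 0 − 1 + 1 = 0
C2: 3C, 1F → 0 + 1 = +1
C3: 2C, 1O, 1Cl → 0 + 1 + 1 = +2
C4: 2C, 2H → 0 − 2 = -2
C5: 3C, 1H → 0 − 1 = -1
C6: 2C, 1H, 1Cl → 0 − 1 + 1 = 0
Sum = 0 + 1 + 2 − 2 − 1 + 0 = 0.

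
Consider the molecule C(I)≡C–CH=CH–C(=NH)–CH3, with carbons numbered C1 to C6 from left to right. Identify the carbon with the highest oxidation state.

Count +1 for every bond to an atom more electronegative than carbon and −1 for every bond to one less electronegative; C–C bonds are 0. Tallying each carbon:
C1: 3C, 1I → 0 + 1 = +1
C2: 4C → 0 = 0
C3: 3C, 1H → 0 − 1 = -1
C4: 3C, 1H → 0 − 1 = -1
C5: 2C, 2N → 0 + 2 = +2
C6: 1C, 3H → 0 − 3 = -3
The most oxidised carbon is C5 at +2.

C5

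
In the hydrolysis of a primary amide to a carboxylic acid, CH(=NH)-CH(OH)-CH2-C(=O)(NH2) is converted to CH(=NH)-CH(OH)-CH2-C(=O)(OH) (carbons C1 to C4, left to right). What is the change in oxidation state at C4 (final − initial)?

0

Before: C4 has 1 bond to C, 2 bonds to O, 1 bond to N → oxidation state +3.
After: C4 has 1 bond to C, 3 bonds to O → oxidation state +3.
Δ = +3 − (+3) = 0, so no net redox change at C4.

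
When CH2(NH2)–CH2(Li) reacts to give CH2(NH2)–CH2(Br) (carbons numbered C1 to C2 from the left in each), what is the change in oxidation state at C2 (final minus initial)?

Before: C2 has 1 bond to C, 2 bonds to H, 1 bond to Li → oxidation state -3.
After: C2 has 1 bond to C, 2 bonds to H, 1 bond to Br → oxidation state -1.
Δ = -1 − (-3) = +2, so this is an oxidation at C2.

+2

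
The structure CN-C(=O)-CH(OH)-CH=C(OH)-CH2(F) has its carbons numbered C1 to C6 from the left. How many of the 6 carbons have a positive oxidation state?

Tallying each carbon's bonds:
C1: 1C, 3N → 0 + 3 = +3
C2: 2C, 2O → 0 + 2 = +2
C3: 2C, 1H, 1O → 0 − 1 + 1 = 0
C4: 3C, 1H → 0 − 1 = -1
C5: 3C, 1O → 0 + 1 = +1
C6: 1C, 2H, 1F → 0 − 2 + 1 = -1
3 carbons (C1, C2, C5) meet the condition.

3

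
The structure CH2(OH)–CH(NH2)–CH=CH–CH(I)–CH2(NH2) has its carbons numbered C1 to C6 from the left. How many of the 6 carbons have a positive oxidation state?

0

Each bond to a more electronegative atom (O, N, halogen) counts +1, each bond to a less electronegative atom (H, metal, B, Si) counts −1, and each C–C bond counts 0. Tallying each carbon:
C1: 1C, 2H, 1O → 0 − 2 + 1 = -1
C2: 2C, 1H, 1N → 0 − 1 + 1 = 0
C3: 3C, 1H → 0 − 1 = -1
C4: 3C, 1H → 0 − 1 = -1
C5: 2C, 1H, 1I → 0 − 1 + 1 = 0
C6: 1C, 2H, 1N → 0 − 2 + 1 = -1
0 carbons meet the condition.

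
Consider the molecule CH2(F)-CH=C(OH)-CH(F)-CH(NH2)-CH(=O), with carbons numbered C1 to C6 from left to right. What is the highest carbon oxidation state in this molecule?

+1

Assign +1 per bond to O/N/halogen, −1 per bond to H or an electropositive element, and 0 per bond to carbon. Tallying each carbon:
C1: 1C, 2H, 1F → 0 − 2 + 1 = -1
C2: 3C, 1H → 0 − 1 = -1
C3: 3C, 1O → 0 + 1 = +1
C4: 2C, 1H, 1F → 0 − 1 + 1 = 0
C5: 2C, 1H, 1N → 0 − 1 + 1 = 0
C6: 1C, 1H, 2O → 0 − 1 + 2 = +1
The highest value is +1.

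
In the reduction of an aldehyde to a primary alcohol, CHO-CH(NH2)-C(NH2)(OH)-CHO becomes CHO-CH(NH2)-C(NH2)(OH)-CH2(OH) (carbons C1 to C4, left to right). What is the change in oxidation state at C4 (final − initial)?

Before: C4 has 1 bond to C, 1 bond to H, 2 bonds to O → oxidation state +1.
After: C4 has 1 bond to C, 2 bonds to H, 1 bond to O → oxidation state -1.
Δ = -1 − (+1) = -2, so this is a reduction at C4.

-2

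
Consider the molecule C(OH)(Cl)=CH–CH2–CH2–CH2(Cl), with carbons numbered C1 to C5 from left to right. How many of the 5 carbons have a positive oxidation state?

Bonds to more-electronegative neighbours contribute +1 each, bonds to H or metals contribute −1 each, and C–C bonds contribute 0. Tallying each carbon:
C1: 2C, 1O, 1Cl → 0 + 1 + 1 = +2
C2: 3C, 1H → 0 − 1 = -1
C3: 2C, 2H → 0 − 2 = -2
C4: 2C, 2H → 0 − 2 = -2
C5: 1C, 2H, 1Cl → 0 − 2 + 1 = -1
1 carbon (C1) meets the condition.

1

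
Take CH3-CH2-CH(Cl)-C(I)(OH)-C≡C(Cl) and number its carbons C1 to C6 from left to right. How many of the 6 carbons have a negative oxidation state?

Tallying each carbon's bonds:
C1: 1C, 3H → 0 − 3 = -3
C2: 2C, 2H → 0 − 2 = -2
C3: 2C, 1H, 1Cl → 0 − 1 + 1 = 0
C4: 2C, 1O, 1I → 0 + 1 + 1 = +2
C5: 4C → 0 = 0
C6: 3C, 1Cl → 0 + 1 = +1
2 carbons (C1, C2) meet the condition.

2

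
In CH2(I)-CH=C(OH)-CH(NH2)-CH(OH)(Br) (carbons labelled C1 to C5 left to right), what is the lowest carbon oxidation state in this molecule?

-1

Tallying each carbon's bonds:
C1: 1C, 2H, 1I → 0 − 2 + 1 = -1
C2: 3C, 1H → 0 − 1 = -1
C3: 3C, 1O → 0 + 1 = +1
C4: 2C, 1H, 1N → 0 − 1 + 1 = 0
C5: 1C, 1H, 1O, 1Br → 0 − 1 + 1 + 1 = +1
The lowest value is -1.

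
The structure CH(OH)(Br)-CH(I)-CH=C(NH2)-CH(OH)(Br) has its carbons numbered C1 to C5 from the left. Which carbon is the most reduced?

Tallying each carbon's bonds:
C1: 1C, 1H, 1O, 1Br → 0 − 1 + 1 + 1 = +1
C2: 2C, 1H, 1I → 0 − 1 + 1 = 0
C3: 3C, 1H → 0 − 1 = -1
C4: 3C, 1N → 0 + 1 = +1
C5: 1C, 1H, 1O, 1Br → 0 − 1 + 1 + 1 = +1
The most reduced carbon is C3 at -1.

C3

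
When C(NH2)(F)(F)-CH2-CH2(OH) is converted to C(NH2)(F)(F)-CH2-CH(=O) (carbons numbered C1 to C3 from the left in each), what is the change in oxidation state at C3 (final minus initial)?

+2

Before: C3 has 1 bond to C, 2 bonds to H, 1 bond to O → oxidation state -1.
After: C3 has 1 bond to C, 1 bond to H, 2 bonds to O → oxidation state +1.
Δ = +1 − (-1) = +2, so this is an oxidation at C3.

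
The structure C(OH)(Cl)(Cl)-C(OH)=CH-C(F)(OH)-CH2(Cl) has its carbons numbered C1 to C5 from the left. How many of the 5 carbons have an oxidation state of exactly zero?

Count +1 for every bond to an atom more electronegative than carbon and −1 for every bond to one less electronegative; C–C bonds are 0. Tallying each carbon:
C1: 1C, 1O, 2Cl → 0 + 1 + 2 = +3
C2: 3C, 1O → 0 + 1 = +1
C3: 3C, 1H → 0 − 1 = -1
C4: 2C, 1O, 1F → 0 + 1 + 1 = +2
C5: 1C, 2H, 1Cl → 0 − 2 + 1 = -1
0 carbons meet the condition.

0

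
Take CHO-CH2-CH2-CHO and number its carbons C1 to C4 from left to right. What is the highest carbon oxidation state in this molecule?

+1

Assign +1 per bond to O/N/halogen, −1 per bond to H or an electropositive element, and 0 per bond to carbon. Tallying each carbon:
C1: 1C, 1H, 2O → 0 − 1 + 2 = +1
C2: 2C, 2H → 0 − 2 = -2
C3: 2C, 2H → 0 − 2 = -2
C4: 1C, 1H, 2O → 0 − 1 + 2 = +1
The highest value is +1.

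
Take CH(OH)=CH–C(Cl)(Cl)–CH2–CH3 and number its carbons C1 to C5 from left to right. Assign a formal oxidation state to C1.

0

Count +1 for every bond to an atom more electronegative than carbon and −1 for every bond to one less electronegative; C–C bonds are 0.
C1 has a double bond to C (2×0 = 0), one bond to O (+1), one bond to H (-1).
Oxidation state = 0 + 1 − 1 = 0.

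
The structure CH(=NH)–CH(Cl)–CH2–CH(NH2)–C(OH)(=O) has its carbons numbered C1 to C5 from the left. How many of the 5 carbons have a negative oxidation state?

Bonds to more-electronegative neighbours contribute +1 each, bonds to H or metals contribute −1 each, and C–C bonds contribute 0. Tallying each carbon:
C1: 1C, 1H, 2N → 0 − 1 + 2 = +1
C2: 2C, 1H, 1Cl → 0 − 1 + 1 = 0
C3: 2C, 2H → 0 − 2 = -2
C4: 2C, 1H, 1N → 0 − 1 + 1 = 0
C5: 1C, 3O → 0 + 3 = +3
1 carbon (C3) meets the condition.

1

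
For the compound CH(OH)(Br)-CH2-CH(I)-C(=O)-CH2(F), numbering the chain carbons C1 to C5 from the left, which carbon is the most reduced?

Tallying each carbon's bonds:
C1: 1C, 1H, 1O, 1Br → 0 − 1 + 1 + 1 = +1
C2: 2C, 2H → 0 − 2 = -2
C3: 2C, 1H, 1I → 0 − 1 + 1 = 0
C4: 2C, 2O → 0 + 2 = +2
C5: 1C, 2H, 1F → 0 − 2 + 1 = -1
The most reduced carbon is C2 at -2.

C2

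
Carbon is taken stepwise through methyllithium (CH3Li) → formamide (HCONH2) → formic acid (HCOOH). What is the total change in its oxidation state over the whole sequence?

Carbon oxidation states along the series — methyllithium: -4, formamide: +2, formic acid: +2.
Net change = +2 − (-4) = +6.

+6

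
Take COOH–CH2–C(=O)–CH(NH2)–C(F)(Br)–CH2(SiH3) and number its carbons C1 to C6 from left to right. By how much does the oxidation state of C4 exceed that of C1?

-3

C4: 2C, 1H, 1N → 0 − 1 + 1 = 0
C1: 1C, 3O → 0 + 3 = +3
Difference: 0 − (+3) = -3.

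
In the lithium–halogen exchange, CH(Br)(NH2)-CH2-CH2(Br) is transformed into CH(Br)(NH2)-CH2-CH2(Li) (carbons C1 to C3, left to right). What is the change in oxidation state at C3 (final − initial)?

-2

Before: C3 has 1 bond to C, 2 bonds to H, 1 bond to Br → oxidation state -1.
After: C3 has 1 bond to C, 2 bonds to H, 1 bond to Li → oxidation state -3.
Δ = -3 − (-1) = -2, so this is a reduction at C3.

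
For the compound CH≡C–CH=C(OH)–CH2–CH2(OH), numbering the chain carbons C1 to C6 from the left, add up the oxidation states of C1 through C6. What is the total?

-4

Assign +1 per bond to O/N/halogen, −1 per bond to H or an electropositive element, and 0 per bond to carbon. Tallying each carbon:
C1: 3C, 1H → 0 − 1 = -1
C2: 4C → 0 = 0
C3: 3C, 1H → 0 − 1 = -1
C4: 3C, 1O → 0 + 1 = +1
C5: 2C, 2H → 0 − 2 = -2
C6: 1C, 2H, 1O → 0 − 2 + 1 = -1
Sum = -1 + 0 − 1 + 1 − 2 − 1 = -4.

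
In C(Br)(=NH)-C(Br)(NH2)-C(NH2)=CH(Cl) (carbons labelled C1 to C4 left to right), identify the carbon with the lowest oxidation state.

Tallying each carbon's bonds:
C1: 1C, 2N, 1Br → 0 + 2 + 1 = +3
C2: 2C, 1N, 1Br → 0 + 1 + 1 = +2
C3: 3C, 1N → 0 + 1 = +1
C4: 2C, 1H, 1Cl → 0 − 1 + 1 = 0
The most reduced carbon is C4 at 0.

C4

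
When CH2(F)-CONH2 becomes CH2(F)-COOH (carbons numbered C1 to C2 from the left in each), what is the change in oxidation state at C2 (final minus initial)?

0

Before: C2 has 1 bond to C, 2 bonds to O, 1 bond to N → oxidation state +3.
After: C2 has 1 bond to C, 3 bonds to O → oxidation state +3.
Δ = +3 − (+3) = 0, so no net redox change at C2.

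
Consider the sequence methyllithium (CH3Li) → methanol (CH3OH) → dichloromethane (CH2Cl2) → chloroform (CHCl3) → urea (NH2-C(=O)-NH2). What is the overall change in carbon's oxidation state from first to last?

Carbon oxidation states along the series — methyllithium: -4, methanol: -2, dichloromethane: 0, chloroform: +2, urea: +4.
Net change = +4 − (-4) = +8.

+8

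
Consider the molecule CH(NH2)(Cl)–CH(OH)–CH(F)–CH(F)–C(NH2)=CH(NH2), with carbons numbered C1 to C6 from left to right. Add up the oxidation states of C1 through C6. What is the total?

Tallying each carbon's bonds:
C1: 1C, 1H, 1N, 1Cl → 0 − 1 + 1 + 1 = +1
C2: 2C, 1H, 1O → 0 − 1 + 1 = 0
C3: 2C, 1H, 1F → 0 − 1 + 1 = 0
C4: 2C, 1H, 1F → 0 − 1 + 1 = 0
C5: 3C, 1N → 0 + 1 = +1
C6: 2C, 1H, 1N → 0 − 1 + 1 = 0
Sum = +1 + 0 + 0 + 0 + 1 + 0 = +2.

+2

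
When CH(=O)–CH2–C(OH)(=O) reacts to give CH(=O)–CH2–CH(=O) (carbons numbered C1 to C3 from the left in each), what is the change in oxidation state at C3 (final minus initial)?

Before: C3 has 1 bond to C, 3 bonds to O → oxidation state +3.
After: C3 has 1 bond to C, 1 bond to H, 2 bonds to O → oxidation state +1.
Δ = +1 − (+3) = -2, so this is a reduction at C3.

-2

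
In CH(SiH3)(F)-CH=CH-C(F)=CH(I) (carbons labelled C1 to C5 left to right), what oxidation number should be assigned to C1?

C1 has one bond to C (0), one bond to Si (-1), one bond to F (+1), one bond to H (-1).
Oxidation state = 0 − 1 + 1 − 1 = -1.

-1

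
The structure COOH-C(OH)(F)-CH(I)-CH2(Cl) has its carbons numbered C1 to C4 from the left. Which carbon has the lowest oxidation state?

C4

Tallying each carbon's bonds:
C1: 1C, 3O → 0 + 3 = +3
C2: 2C, 1O, 1F → 0 + 1 + 1 = +2
C3: 2C, 1H, 1I → 0 − 1 + 1 = 0
C4: 1C, 2H, 1Cl → 0 − 2 + 1 = -1
The most reduced carbon is C4 at -1.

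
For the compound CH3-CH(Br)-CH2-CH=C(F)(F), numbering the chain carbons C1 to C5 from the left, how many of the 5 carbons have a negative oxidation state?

3

Tallying each carbon's bonds:
C1: 1C, 3H → 0 − 3 = -3
C2: 2C, 1H, 1Br → 0 − 1 + 1 = 0
C3: 2C, 2H → 0 − 2 = -2
C4: 3C, 1H → 0 − 1 = -1
C5: 2C, 2F → 0 + 2 = +2
3 carbons (C1, C3, C4) meet the condition.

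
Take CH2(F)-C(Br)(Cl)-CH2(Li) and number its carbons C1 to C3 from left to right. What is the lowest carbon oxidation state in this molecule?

-3

Tallying each carbon's bonds:
C1: 1C, 2H, 1F → 0 − 2 + 1 = -1
C2: 2C, 1Cl, 1Br → 0 + 1 + 1 = +2
C3: 1C, 2H, 1Li → 0 − 2 − 1 = -3
The lowest value is -3.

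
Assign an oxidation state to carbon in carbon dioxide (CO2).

Each bond to a more electronegative atom (O, N, halogen) counts +1, each bond to a less electronegative atom (H, metal, B, Si) counts −1, and each C–C bond counts 0.
The carbon has a double bond to O (2×+1 = +2), a double bond to O (2×+1 = +2).
Oxidation state = +2 + 2 = +4.

+4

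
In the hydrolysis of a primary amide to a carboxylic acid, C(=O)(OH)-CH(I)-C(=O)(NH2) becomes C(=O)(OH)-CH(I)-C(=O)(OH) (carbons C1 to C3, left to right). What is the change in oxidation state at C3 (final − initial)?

Before: C3 has 1 bond to C, 2 bonds to O, 1 bond to N → oxidation state +3.
After: C3 has 1 bond to C, 3 bonds to O → oxidation state +3.
Δ = +3 − (+3) = 0, so no net redox change at C3.

0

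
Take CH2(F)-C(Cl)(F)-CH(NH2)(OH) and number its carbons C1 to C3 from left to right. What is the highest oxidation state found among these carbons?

+2

Bonds to more-electronegative neighbours contribute +1 each, bonds to H or metals contribute −1 each, and C–C bonds contribute 0. Tallying each carbon:
C1: 1C, 2H, 1F → 0 − 2 + 1 = -1
C2: 2C, 1F, 1Cl → 0 + 1 + 1 = +2
C3: 1C, 1H, 1O, 1N → 0 − 1 + 1 + 1 = +1
The highest value is +2.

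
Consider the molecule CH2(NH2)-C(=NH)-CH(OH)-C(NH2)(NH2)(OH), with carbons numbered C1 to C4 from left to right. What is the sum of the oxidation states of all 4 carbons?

Count +1 for every bond to an atom more electronegative than carbon and −1 for every bond to one less electronegative; C–C bonds are 0. Tallying each carbon:
C1: 1C, 2H, 1N → 0 − 2 + 1 = -1
C2: 2C, 2N → 0 + 2 = +2
C3: 2C, 1H, 1O → 0 − 1 + 1 = 0
C4: 1C, 1O, 2N → 0 + 1 + 2 = +3
Sum = -1 + 2 + 0 + 3 = +4.

+4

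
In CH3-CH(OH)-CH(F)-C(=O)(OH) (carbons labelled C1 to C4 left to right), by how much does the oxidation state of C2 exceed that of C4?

-3

C2: 2C, 1H, 1O → 0 − 1 + 1 = 0
C4: 1C, 3O → 0 + 3 = +3
Difference: 0 − (+3) = -3.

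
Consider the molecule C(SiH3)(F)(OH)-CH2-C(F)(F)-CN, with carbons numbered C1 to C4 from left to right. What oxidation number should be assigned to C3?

+2

Each bond to a more electronegative atom (O, N, halogen) counts +1, each bond to a less electronegative atom (H, metal, B, Si) counts −1, and each C–C bond counts 0.
C3 has one bond to C (0), one bond to C (0), one bond to F (+1), one bond to F (+1).
Oxidation state = 0 + 0 + 1 + 1 = +2.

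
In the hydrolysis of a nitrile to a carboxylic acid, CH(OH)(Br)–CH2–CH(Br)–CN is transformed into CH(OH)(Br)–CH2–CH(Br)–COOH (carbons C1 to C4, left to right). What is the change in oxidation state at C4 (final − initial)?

0

Before: C4 has 1 bond to C, 3 bonds to N → oxidation state +3.
After: C4 has 1 bond to C, 3 bonds to O → oxidation state +3.
Δ = +3 − (+3) = 0, so no net redox change at C4.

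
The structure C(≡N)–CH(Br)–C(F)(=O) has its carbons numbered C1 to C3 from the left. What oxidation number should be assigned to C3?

Each bond to a more electronegative atom (O, N, halogen) counts +1, each bond to a less electronegative atom (H, metal, B, Si) counts −1, and each C–C bond counts 0.
C3 has one bond to C (0), one bond to F (+1), a double bond to O (2×+1 = +2).
Oxidation state = 0 + 1 + 2 = +3.

+3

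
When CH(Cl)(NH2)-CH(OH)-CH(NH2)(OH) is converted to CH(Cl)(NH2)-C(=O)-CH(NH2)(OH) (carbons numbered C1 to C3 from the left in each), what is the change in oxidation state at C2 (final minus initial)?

+2

Before: C2 has 2 bonds to C, 1 bond to H, 1 bond to O → oxidation state 0.
After: C2 has 2 bonds to C, 2 bonds to O → oxidation state +2.
Δ = +2 − (0) = +2, so this is an oxidation at C2.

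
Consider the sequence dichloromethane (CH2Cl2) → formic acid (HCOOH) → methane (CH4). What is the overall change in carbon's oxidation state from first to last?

-4

Carbon oxidation states along the series — dichloromethane: 0, formic acid: +2, methane: -4.
Net change = -4 − (0) = -4.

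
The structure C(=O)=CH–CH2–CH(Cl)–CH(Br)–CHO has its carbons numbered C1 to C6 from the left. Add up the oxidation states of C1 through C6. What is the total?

0

Each bond to a more electronegative atom (O, N, halogen) counts +1, each bond to a less electronegative atom (H, metal, B, Si) counts −1, and each C–C bond counts 0. Tallying each carbon:
C1: 2C, 2O → 0 + 2 = +2
C2: 3C, 1H → 0 − 1 = -1
C3: 2C, 2H → 0 − 2 = -2
C4: 2C, 1H, 1Cl → 0 − 1 + 1 = 0
C5: 2C, 1H, 1Br → 0 − 1 + 1 = 0
C6: 1C, 1H, 2O → 0 − 1 + 2 = +1
Sum = +2 − 1 − 2 + 0 + 0 + 1 = 0.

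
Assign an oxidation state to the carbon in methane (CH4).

The carbon has one bond to H (-1), one bond to H (-1), one bond to H (-1), one bond to H (-1).
Oxidation state = -1 − 1 − 1 − 1 = -4.

-4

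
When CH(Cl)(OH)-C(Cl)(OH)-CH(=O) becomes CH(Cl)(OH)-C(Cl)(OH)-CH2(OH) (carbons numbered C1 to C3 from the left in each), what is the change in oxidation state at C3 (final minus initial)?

Before: C3 has 1 bond to C, 1 bond to H, 2 bonds to O → oxidation state +1.
After: C3 has 1 bond to C, 2 bonds to H, 1 bond to O → oxidation state -1.
Δ = -1 − (+1) = -2, so this is a reduction at C3.

-2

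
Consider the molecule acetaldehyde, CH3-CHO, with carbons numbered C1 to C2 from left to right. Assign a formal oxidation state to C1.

-3

C1 has one bond to H (-1), one bond to H (-1), one bond to H (-1), one bond to C (0).
Oxidation state = -1 − 1 − 1 + 0 = -3.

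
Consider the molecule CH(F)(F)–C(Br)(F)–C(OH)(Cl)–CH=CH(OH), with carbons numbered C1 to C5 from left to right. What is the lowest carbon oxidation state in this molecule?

Tallying each carbon's bonds:
C1: 1C, 1H, 2F → 0 − 1 + 2 = +1
C2: 2C, 1F, 1Br → 0 + 1 + 1 = +2
C3: 2C, 1O, 1Cl → 0 + 1 + 1 = +2
C4: 3C, 1H → 0 − 1 = -1
C5: 2C, 1H, 1O → 0 − 1 + 1 = 0
The lowest value is -1.

-1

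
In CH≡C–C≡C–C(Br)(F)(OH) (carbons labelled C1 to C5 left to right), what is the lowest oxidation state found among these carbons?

-1

Assign +1 per bond to O/N/halogen, −1 per bond to H or an electropositive element, and 0 per bond to carbon. Tallying each carbon:
C1: 3C, 1H → 0 − 1 = -1
C2: 4C → 0 = 0
C3: 4C → 0 = 0
C4: 4C → 0 = 0
C5: 1C, 1O, 1F, 1Br → 0 + 1 + 1 + 1 = +3
The lowest value is -1.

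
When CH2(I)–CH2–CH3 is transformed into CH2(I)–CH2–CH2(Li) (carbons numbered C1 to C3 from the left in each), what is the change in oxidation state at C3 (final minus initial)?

Before: C3 has 1 bond to C, 3 bonds to H → oxidation state -3.
After: C3 has 1 bond to C, 2 bonds to H, 1 bond to Li → oxidation state -3.
Δ = -3 − (-3) = 0, so no net redox change at C3.

0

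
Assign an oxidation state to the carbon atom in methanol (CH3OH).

The carbon has one bond to H (-1), one bond to H (-1), one bond to H (-1), one bond to O (+1).
Oxidation state = -1 − 1 − 1 + 1 = -2.

-2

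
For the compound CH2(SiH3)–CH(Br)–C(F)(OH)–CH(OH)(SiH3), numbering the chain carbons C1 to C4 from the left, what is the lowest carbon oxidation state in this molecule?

Count +1 for every bond to an atom more electronegative than carbon and −1 for every bond to one less electronegative; C–C bonds are 0. Tallying each carbon:
C1: 1C, 2H, 1Si → 0 − 2 − 1 = -3
C2: 2C, 1H, 1Br → 0 − 1 + 1 = 0
C3: 2C, 1O, 1F → 0 + 1 + 1 = +2
C4: 1C, 1H, 1O, 1Si → 0 − 1 + 1 − 1 = -1
The lowest value is -3.

-3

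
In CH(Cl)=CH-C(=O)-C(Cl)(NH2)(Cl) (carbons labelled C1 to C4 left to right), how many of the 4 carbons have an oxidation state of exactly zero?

Each bond to a more electronegative atom (O, N, halogen) counts +1, each bond to a less electronegative atom (H, metal, B, Si) counts −1, and each C–C bond counts 0. Tallying each carbon:
C1: 2C, 1H, 1Cl → 0 − 1 + 1 = 0
C2: 3C, 1H → 0 − 1 = -1
C3: 2C, 2O → 0 + 2 = +2
C4: 1C, 1N, 2Cl → 0 + 1 + 2 = +3
1 carbon (C1) meets the condition.

1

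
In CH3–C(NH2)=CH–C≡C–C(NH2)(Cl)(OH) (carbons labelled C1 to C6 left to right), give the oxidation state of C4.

Each bond to a more electronegative atom (O, N, halogen) counts +1, each bond to a less electronegative atom (H, metal, B, Si) counts −1, and each C–C bond counts 0.
C4 has one bond to C (0), a triple bond to C (3×0 = 0).
Oxidation state = 0 + 0 = 0.

0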